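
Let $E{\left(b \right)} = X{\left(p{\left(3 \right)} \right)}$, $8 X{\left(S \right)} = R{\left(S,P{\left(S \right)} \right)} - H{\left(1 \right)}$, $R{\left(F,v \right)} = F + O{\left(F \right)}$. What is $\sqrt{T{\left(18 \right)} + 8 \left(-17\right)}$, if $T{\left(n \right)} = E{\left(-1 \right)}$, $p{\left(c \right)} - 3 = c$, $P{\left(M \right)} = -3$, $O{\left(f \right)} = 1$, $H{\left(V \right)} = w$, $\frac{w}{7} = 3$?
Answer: $\frac{i \sqrt{551}}{2} \approx 11.737 i$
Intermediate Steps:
$w = 21$ ($w = 7 \cdot 3 = 21$)
$H{\left(V \right)} = 21$
$p{\left(c \right)} = 3 + c$
$R{\left(F,v \right)} = 1 + F$ ($R{\left(F,v \right)} = F + 1 = 1 + F$)
$X{\left(S \right)} = - \frac{5}{2} + \frac{S}{8}$ ($X{\left(S \right)} = \frac{\left(1 + S\right) - 21}{8} = \frac{-20 + S}{8} = - \frac{5}{2} + \frac{S}{8}$)
$E{\left(b \right)} = - \frac{7}{4}$ ($E{\left(b \right)} = - \frac{5}{2} + \frac{3 + 3}{8} = - \frac{5}{2} + \frac{1}{8} \cdot 6 = - \frac{5}{2} + \frac{3}{4} = - \frac{7}{4}$)
$T{\left(n \right)} = - \frac{7}{4}$
$\sqrt{T{\left(18 \right)} + 8 \left(-17\right)} = \sqrt{- \frac{7}{4} + 8 \left(-17\right)} = \sqrt{- \frac{7}{4} - 136} = \sqrt{- \frac{551}{4}} = \frac{i \sqrt{551}}{2}$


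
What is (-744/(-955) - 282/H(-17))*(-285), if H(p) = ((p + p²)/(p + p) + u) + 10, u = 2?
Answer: 7590519/382 ≈ 19870.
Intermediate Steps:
H(p) = 12 + (p + p²)/(2*p) (H(p) = ((p + p²)/(p + p) + 2) + 10 = ((p + p²)/((2*p)) + 2) + 10 = ((p + p²)*(1/(2*p)) + 2) + 10 = ((p + p²)/(2*p) + 2) + 10 = (2 + (p + p²)/(2*p)) + 10 = 12 + (p + p²)/(2*p))
(-744/(-955) - 282/H(-17))*(-285) = (-744/(-955) - 282/(25/2 + (½)*(-17)))*(-285) = (-744*(-1/955) - 282/(25/2 - 17/2))*(-285) = (744/955 - 282/4)*(-285) = (744/955 - 282*¼)*(-285) = (744/955 - 141/2)*(-285) = -133167/1910*(-285) = 7590519/382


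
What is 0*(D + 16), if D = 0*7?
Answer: 0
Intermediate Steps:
D = 0
0*(D + 16) = 0*(0 + 16) = 0*16 = 0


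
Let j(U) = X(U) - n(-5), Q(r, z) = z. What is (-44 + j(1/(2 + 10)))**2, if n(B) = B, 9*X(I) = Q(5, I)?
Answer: 17732521/11664 ≈ 1520.3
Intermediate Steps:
X(I) = I/9
j(U) = 5 + U/9 (j(U) = U/9 - 1*(-5) = U/9 + 5 = 5 + U/9)
(-44 + j(1/(2 + 10)))**2 = (-44 + (5 + 1/(9*(2 + 10))))**2 = (-44 + (5 + (1/9)/12))**2 = (-44 + (5 + (1/9)*(1/12)))**2 = (-44 + (5 + 1/108))**2 = (-44 + 541/108)**2 = (-4211/108)**2 = 17732521/11664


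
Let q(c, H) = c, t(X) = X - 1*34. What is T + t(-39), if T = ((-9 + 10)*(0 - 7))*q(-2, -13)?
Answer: -59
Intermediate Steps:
t(X) = -34 + X (t(X) = X - 34 = -34 + X)
T = 14 (T = ((-9 + 10)*(0 - 7))*(-2) = (1*(-7))*(-2) = -7*(-2) = 14)
T + t(-39) = 14 + (-34 - 39) = 14 - 73 = -59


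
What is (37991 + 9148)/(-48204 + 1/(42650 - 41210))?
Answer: -67880160/69413759 ≈ -0.97791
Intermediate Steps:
(37991 + 9148)/(-48204 + 1/(42650 - 41210)) = 47139/(-48204 + 1/1440) = 47139/(-69413759/1440) = 47139*(-1440/69413759) = -67880160/69413759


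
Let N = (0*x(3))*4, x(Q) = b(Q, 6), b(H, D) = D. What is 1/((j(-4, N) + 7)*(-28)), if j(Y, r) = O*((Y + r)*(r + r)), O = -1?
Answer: -1/196 ≈ -0.0051020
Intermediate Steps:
x(Q) = 6
N = 0 (N = (0*6)*4 = 0*4 = 0)
j(Y, r) = -2*r*(Y + r) (j(Y, r) = -(Y + r)*(r + r) = -(Y + r)*2*r = -2*r*(Y + r))
1/((j(-4, N) + 7)*(-28)) = 1/((-2*0*(-4 + 0) + 7)*(-28)) = 1/((-2*0*(-4) + 7)*(-28)) = 1/((0 + 7)*(-28)) = 1/(7*(-28)) = 1/(-196) = -1/196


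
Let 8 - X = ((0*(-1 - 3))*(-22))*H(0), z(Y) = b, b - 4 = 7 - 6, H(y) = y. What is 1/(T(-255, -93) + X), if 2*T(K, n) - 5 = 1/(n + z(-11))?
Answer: 176/1847 ≈ 0.095290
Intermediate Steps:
b = 5 (b = 4 + (7 - 6) = 4 + 1 = 5)
z(Y) = 5
T(K, n) = 5/2 + 1/(2*(5 + n)) (T(K, n) = 5/2 + 1/(2*(n + 5)) = 5/2 + 1/(2*(5 + n)))
X = 8 (X = 8 - (0*(-1 - 3))*(-22)*0 = 8 - (0*(-4))*(-22)*0 = 8 - 0*(-22)*0 = 8 - 0*0 = 8 - 1*0 = 8 + 0 = 8)
1/(T(-255, -93) + X) = 1/((26 + 5*(-93))/(2*(5 - 93)) + 8) = 1/((½)*(26 - 465)/(-88) + 8) = 1/((½)*(-1/88)*(-439) + 8) = 1/(439/176 + 8) = 1/(1847/176) = 176/1847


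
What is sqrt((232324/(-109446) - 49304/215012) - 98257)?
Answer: I*sqrt(17350940767055675671077)/420217917 ≈ 313.46*I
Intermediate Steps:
sqrt((232324/(-109446) - 49304/215012) - 98257) = sqrt((232324*(-1/109446) - 49304*1/215012) - 98257) = sqrt((-116162/54723 - 12326/53753) - 98257) = sqrt(-6918571684/2941525419 - 98257) = sqrt(-289032381666367/2941525419) = I*sqrt(17350940767055675671077)/420217917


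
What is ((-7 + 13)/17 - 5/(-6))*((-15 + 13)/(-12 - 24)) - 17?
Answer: -31091/1836 ≈ -16.934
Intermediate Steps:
((-7 + 13)/17 - 5/(-6))*((-15 + 13)/(-12 - 24)) - 17 = (6*(1/17) - 5*(-⅙))*(-2/(-36)) - 17 = (6/17 + ⅚)*(-2*(-1/36)) - 17 = (121/102)*(1/18) - 17 = 121/1836 - 17 = -31091/1836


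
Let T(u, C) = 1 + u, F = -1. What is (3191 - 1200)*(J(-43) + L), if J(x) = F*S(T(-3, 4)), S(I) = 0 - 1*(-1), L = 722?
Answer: 1435511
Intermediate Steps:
S(I) = 1 (S(I) = 0 + 1 = 1)
J(x) = -1 (J(x) = -1*1 = -1)
(3191 - 1200)*(J(-43) + L) = (3191 - 1200)*(-1 + 722) = 1991*721 = 1435511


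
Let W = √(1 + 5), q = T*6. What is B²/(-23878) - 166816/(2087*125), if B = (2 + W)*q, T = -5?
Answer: -3165553724/3114586625 - 1800*√6/11939 ≈ -1.3857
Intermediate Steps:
q = -30 (q = -5*6 = -30)
W = √6 ≈ 2.4495
B = -60 - 30*√6 (B = (2 + √6)*(-30) = -60 - 30*√6 ≈ -133.48)
B²/(-23878) - 166816/(2087*125) = (-60 - 30*√6)²/(-23878) - 166816/(2087*125) = (-60 - 30*√6)²*(-1/23878) - 166816/260875 = -(-60 - 30*√6)²/23878 - 166816*1/260875 = -(-60 - 30*√6)²/23878 - 166816/260875 = -166816/260875 - (-60 - 30*√6)²/23878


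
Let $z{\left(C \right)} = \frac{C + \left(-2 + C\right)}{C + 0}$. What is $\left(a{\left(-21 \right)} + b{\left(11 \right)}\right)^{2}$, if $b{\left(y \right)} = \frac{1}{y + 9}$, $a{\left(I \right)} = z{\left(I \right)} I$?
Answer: $\frac{772641}{400} \approx 1931.6$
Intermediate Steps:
$z{\left(C \right)} = \frac{-2 + 2 C}{C}$
$a{\left(I \right)} = I \left(2 - \frac{2}{I}\right)$ ($a{\left(I \right)} = \left(2 - \frac{2}{I}\right) I = I \left(2 - \frac{2}{I}\right)$)
$b{\left(y \right)} = \frac{1}{9 + y}$
$\left(a{\left(-21 \right)} + b{\left(11 \right)}\right)^{2} = \left(\left(-2 + 2 \left(-21\right)\right) + \frac{1}{9 + 11}\right)^{2} = \left(\left(-2 - 42\right) + \frac{1}{20}\right)^{2} = \left(-44 + \frac{1}{20}\right)^{2} = \left(- \frac{879}{20}\right)^{2} = \frac{772641}{400}$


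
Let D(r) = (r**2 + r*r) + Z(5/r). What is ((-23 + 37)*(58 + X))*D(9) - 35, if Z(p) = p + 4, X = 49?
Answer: 2245187/9 ≈ 2.4947e+5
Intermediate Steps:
Z(p) = 4 + p
D(r) = 4 + 2*r**2 + 5/r (D(r) = (r**2 + r*r) + (4 + 5/r) = (r**2 + r**2) + (4 + 5/r) = 2*r**2 + (4 + 5/r) = 4 + 2*r**2 + 5/r)
((-23 + 37)*(58 + X))*D(9) - 35 = ((-23 + 37)*(58 + 49))*(4 + 2*9**2 + 5/9) - 35 = (14*107)*(4 + 2*81 + 5*(1/9)) - 35 = 1498*(4 + 162 + 5/9) - 35 = 1498*(1499/9) - 35 = 2245502/9 - 35 = 2245187/9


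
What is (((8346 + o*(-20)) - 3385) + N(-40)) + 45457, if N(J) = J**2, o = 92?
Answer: 50178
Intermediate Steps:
(((8346 + o*(-20)) - 3385) + N(-40)) + 45457 = (((8346 + 92*(-20)) - 3385) + (-40)**2) + 45457 = (((8346 - 1840) - 3385) + 1600) + 45457 = ((6506 - 3385) + 1600) + 45457 = (3121 + 1600) + 45457 = 4721 + 45457 = 50178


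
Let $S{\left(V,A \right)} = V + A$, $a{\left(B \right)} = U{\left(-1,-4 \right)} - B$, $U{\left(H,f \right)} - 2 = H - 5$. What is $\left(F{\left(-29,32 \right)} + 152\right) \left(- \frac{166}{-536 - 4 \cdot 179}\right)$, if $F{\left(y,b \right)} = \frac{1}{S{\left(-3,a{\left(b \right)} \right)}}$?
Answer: $\frac{491941}{24414} \approx 20.15$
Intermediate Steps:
$U{\left(H,f \right)} = -3 + H$ ($U{\left(H,f \right)} = 2 + \left(H - 5\right) = 2 + \left(-5 + H\right) = -3 + H$)
$a{\left(B \right)} = -4 - B$ ($a{\left(B \right)} = \left(-3 - 1\right) - B = -4 - B$)
$S{\left(V,A \right)} = A + V$
$F{\left(y,b \right)} = \frac{1}{-7 - b}$ ($F{\left(y,b \right)} = \frac{1}{\left(-4 - b\right) - 3} = \frac{1}{-7 - b}$)
$\left(F{\left(-29,32 \right)} + 152\right) \left(- \frac{166}{-536 - 4 \cdot 179}\right) = \left(- \frac{1}{7 + 32} + 152\right) \left(- \frac{166}{-536 - 4 \cdot 179}\right) = \left(- \frac{1}{39} + 152\right) \left(- \frac{166}{-536 - 716}\right) = \left(\left(-1\right) \frac{1}{39} + 152\right) \left(- \frac{166}{-536 - 716}\right) = \left(- \frac{1}{39} + 152\right) \left(- \frac{166}{-1252}\right) = \frac{5927 \left(\left(-166\right) \left(- \frac{1}{1252}\right)\right)}{39} = \frac{5927}{39} \cdot \frac{83}{626} = \frac{491941}{24414}$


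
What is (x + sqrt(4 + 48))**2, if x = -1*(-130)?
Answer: 16952 + 520*sqrt(13) ≈ 18827.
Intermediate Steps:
x = 130
(x + sqrt(4 + 48))**2 = (130 + sqrt(4 + 48))**2 = (130 + sqrt(52))**2 = (130 + 2*sqrt(13))**2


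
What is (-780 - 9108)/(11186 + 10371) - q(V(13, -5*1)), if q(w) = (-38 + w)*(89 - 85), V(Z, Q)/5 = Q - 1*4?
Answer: 7147036/21557 ≈ 331.54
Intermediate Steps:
V(Z, Q) = -20 + 5*Q (V(Z, Q) = 5*(Q - 1*4) = 5*(Q - 4) = 5*(-4 + Q) = -20 + 5*Q)
q(w) = -152 + 4*w (q(w) = (-38 + w)*4 = -152 + 4*w)
(-780 - 9108)/(11186 + 10371) - q(V(13, -5*1)) = (-780 - 9108)/(11186 + 10371) - (-152 + 4*(-20 + 5*(-5*1))) = -9888/21557 - (-152 + 4*(-20 + 5*(-5))) = -9888*1/21557 - (-152 + 4*(-20 - 25)) = -9888/21557 - (-152 + 4*(-45)) = -9888/21557 - (-152 - 180) = -9888/21557 - 1*(-332) = -9888/21557 + 332 = 7147036/21557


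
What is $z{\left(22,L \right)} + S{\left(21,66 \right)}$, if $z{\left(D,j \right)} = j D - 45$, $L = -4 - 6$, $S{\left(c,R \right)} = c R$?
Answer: $1121$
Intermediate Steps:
$S{\left(c,R \right)} = R c$
$L = -10$ ($L = -4 - 6 = -10$)
$z{\left(D,j \right)} = -45 + D j$ ($z{\left(D,j \right)} = D j - 45 = -45 + D j$)
$z{\left(22,L \right)} + S{\left(21,66 \right)} = \left(-45 + 22 \left(-10\right)\right) + 66 \cdot 21 = \left(-45 - 220\right) + 1386 = -265 + 1386 = 1121$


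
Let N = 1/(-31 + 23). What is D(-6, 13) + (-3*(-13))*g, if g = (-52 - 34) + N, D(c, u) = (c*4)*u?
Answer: -29367/8 ≈ -3670.9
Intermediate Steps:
N = -1/8 (N = 1/(-8) = -1/8 ≈ -0.12500)
D(c, u) = 4*c*u (D(c, u) = (4*c)*u = 4*c*u)
g = -689/8 (g = (-52 - 34) - 1/8 = -86 - 1/8 = -689/8 ≈ -86.125)
D(-6, 13) + (-3*(-13))*g = 4*(-6)*13 - 3*(-13)*(-689/8) = -312 + 39*(-689/8) = -312 - 26871/8 = -29367/8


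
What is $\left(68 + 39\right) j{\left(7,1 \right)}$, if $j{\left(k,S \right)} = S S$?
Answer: $107$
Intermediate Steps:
$j{\left(k,S \right)} = S^{2}$
$\left(68 + 39\right) j{\left(7,1 \right)} = \left(68 + 39\right) 1^{2} = 107 \cdot 1 = 107$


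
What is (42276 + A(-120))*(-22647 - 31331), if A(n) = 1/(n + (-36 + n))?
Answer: -314912375075/138 ≈ -2.2820e+9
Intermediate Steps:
A(n) = 1/(-36 + 2*n)
(42276 + A(-120))*(-22647 - 31331) = (42276 + 1/(2*(-18 - 120)))*(-22647 - 31331) = (42276 + (1/2)/(-138))*(-53978) = (42276 + (1/2)*(-1/138))*(-53978) = (42276 - 1/276)*(-53978) = (11668175/276)*(-53978) = -314912375075/138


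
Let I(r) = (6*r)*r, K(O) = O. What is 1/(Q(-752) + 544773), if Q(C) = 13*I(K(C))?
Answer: 1/44654085 ≈ 2.2394e-8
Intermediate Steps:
I(r) = 6*r**2
Q(C) = 78*C**2 (Q(C) = 13*(6*C**2) = 78*C**2)
1/(Q(-752) + 544773) = 1/(78*(-752)**2 + 544773) = 1/(78*565504 + 544773) = 1/(44109312 + 544773) = 1/44654085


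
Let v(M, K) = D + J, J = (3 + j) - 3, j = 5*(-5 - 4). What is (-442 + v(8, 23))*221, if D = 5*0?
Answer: -107627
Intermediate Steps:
D = 0
j = -45 (j = 5*(-9) = -45)
J = -45 (J = (3 - 45) - 3 = -42 - 3 = -45)
v(M, K) = -45 (v(M, K) = 0 - 45 = -45)
(-442 + v(8, 23))*221 = (-442 - 45)*221 = -487*221 = -107627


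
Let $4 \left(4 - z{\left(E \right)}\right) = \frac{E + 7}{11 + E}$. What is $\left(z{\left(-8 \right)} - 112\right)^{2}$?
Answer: $\frac{1677025}{144} \approx 11646.0$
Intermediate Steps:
$z{\left(E \right)} = 4 - \frac{7 + E}{4 \left(11 + E\right)}$ ($z{\left(E \right)} = 4 - \frac{\left(E + 7\right) \frac{1}{11 + E}}{4} = 4 - \frac{\left(7 + E\right) \frac{1}{11 + E}}{4} = 4 - \frac{\frac{1}{11 + E} \left(7 + E\right)}{4} = 4 - \frac{7 + E}{4 \left(11 + E\right)}$)
$\left(z{\left(-8 \right)} - 112\right)^{2} = \left(\frac{169 + 15 \left(-8\right)}{4 \left(11 - 8\right)} - 112\right)^{2} = \left(\frac{169 - 120}{4 \cdot 3} - 112\right)^{2} = \left(\frac{1}{4} \cdot \frac{1}{3} \cdot 49 - 112\right)^{2} = \left(\frac{49}{12} - 112\right)^{2} = \left(- \frac{1295}{12}\right)^{2} = \frac{1677025}{144}$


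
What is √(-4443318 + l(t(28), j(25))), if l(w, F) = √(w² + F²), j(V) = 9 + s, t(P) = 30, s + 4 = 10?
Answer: √(-4443318 + 15*√5) ≈ 2107.9*I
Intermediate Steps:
s = 6 (s = -4 + 10 = 6)
j(V) = 15 (j(V) = 9 + 6 = 15)
l(w, F) = √(F² + w²)
√(-4443318 + l(t(28), j(25))) = √(-4443318 + √(15² + 30²)) = √(-4443318 + √(225 + 900)) = √(-4443318 + √1125) = √(-4443318 + 15*√5)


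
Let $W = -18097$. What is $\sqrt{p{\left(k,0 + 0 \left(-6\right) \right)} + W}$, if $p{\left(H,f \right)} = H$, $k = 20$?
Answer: $i \sqrt{18077} \approx 134.45 i$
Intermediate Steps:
$\sqrt{p{\left(k,0 + 0 \left(-6\right) \right)} + W} = \sqrt{20 - 18097} = \sqrt{-18077} = i \sqrt{18077}$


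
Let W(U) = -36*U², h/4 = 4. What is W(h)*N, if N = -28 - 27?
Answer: 506880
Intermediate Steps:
h = 16 (h = 4*4 = 16)
N = -55
W(h)*N = -36*16²*(-55) = -36*256*(-55) = -9216*(-55) = 506880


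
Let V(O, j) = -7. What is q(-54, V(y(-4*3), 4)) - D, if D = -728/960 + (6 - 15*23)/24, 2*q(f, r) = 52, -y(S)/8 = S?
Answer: 2453/60 ≈ 40.883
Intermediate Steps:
y(S) = -8*S
q(f, r) = 26 (q(f, r) = (½)*52 = 26)
D = -893/60 (D = -728*1/960 + (6 - 345)*(1/24) = -91/120 - 339*1/24 = -91/120 - 113/8 = -893/60 ≈ -14.883)
q(-54, V(y(-4*3), 4)) - D = 26 - 1*(-893/60) = 26 + 893/60 = 2453/60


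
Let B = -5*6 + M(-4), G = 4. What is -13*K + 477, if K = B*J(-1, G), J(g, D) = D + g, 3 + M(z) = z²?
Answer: 1140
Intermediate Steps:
M(z) = -3 + z²
B = -17 (B = -5*6 + (-3 + (-4)²) = -30 + (-3 + 16) = -30 + 13 = -17)
K = -51 (K = -17*(4 - 1) = -17*3 = -51)
-13*K + 477 = -13*(-51) + 477 = 663 + 477 = 1140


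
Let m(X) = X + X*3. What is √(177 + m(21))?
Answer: 3*√29 ≈ 16.155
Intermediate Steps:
m(X) = 4*X (m(X) = X + 3*X = 4*X)
√(177 + m(21)) = √(177 + 4*21) = √(177 + 84) = √261 = 3*√29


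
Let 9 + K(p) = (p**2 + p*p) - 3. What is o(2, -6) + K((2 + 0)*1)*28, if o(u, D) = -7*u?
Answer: -126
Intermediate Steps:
K(p) = -12 + 2*p**2 (K(p) = -9 + ((p**2 + p*p) - 3) = -9 + ((p**2 + p**2) - 3) = -9 + (2*p**2 - 3) = -9 + (-3 + 2*p**2) = -12 + 2*p**2)
o(2, -6) + K((2 + 0)*1)*28 = -7*2 + (-12 + 2*((2 + 0)*1)**2)*28 = -14 + (-12 + 2*(2*1)**2)*28 = -14 + (-12 + 2*2**2)*28 = -14 + (-12 + 2*4)*28 = -14 + (-12 + 8)*28 = -14 - 4*28 = -14 - 112 = -126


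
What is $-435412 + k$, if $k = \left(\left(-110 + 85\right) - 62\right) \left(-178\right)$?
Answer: $-419926$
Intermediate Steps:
$k = 15486$ ($k = \left(-25 - 62\right) \left(-178\right) = \left(-87\right) \left(-178\right) = 15486$)
$-435412 + k = -435412 + 15486 = -419926$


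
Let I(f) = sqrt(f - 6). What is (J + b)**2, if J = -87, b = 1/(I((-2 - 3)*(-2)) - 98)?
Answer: 69772609/9216 ≈ 7570.8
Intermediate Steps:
I(f) = sqrt(-6 + f)
b = -1/96 (b = 1/(sqrt(-6 + (-2 - 3)*(-2)) - 98) = 1/(sqrt(-6 - 5*(-2)) - 98) = 1/(sqrt(-6 + 10) - 98) = 1/(sqrt(4) - 98) = 1/(2 - 98) = 1/(-96) = -1/96 ≈ -0.010417)
(J + b)**2 = (-87 - 1/96)**2 = (-8353/96)**2 = 69772609/9216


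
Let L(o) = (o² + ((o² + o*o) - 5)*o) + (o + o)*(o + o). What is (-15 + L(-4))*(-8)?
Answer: 344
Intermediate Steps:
L(o) = 5*o² + o*(-5 + 2*o²) (L(o) = (o² + ((o² + o²) - 5)*o) + (2*o)*(2*o) = (o² + (2*o² - 5)*o) + 4*o² = (o² + (-5 + 2*o²)*o) + 4*o² = (o² + o*(-5 + 2*o²)) + 4*o² = 5*o² + o*(-5 + 2*o²))
(-15 + L(-4))*(-8) = (-15 - 4*(-5 + 2*(-4)² + 5*(-4)))*(-8) = (-15 - 4*(-5 + 2*16 - 20))*(-8) = (-15 - 4*(-5 + 32 - 20))*(-8) = (-15 - 4*7)*(-8) = (-15 - 28)*(-8) = -43*(-8) = 344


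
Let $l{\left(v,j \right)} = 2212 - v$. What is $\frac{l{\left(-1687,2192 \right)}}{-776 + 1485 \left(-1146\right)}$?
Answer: $- \frac{3899}{1702586} \approx -0.00229$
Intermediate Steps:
$\frac{l{\left(-1687,2192 \right)}}{-776 + 1485 \left(-1146\right)} = \frac{2212 - -1687}{-776 + 1485 \left(-1146\right)} = \frac{2212 + 1687}{-776 - 1701810} = \frac{3899}{-1702586} = 3899 \left(- \frac{1}{1702586}\right) = - \frac{3899}{1702586}$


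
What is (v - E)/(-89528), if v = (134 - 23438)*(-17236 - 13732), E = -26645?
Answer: -721704917/89528 ≈ -8061.2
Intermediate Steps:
v = 721678272 (v = -23304*(-30968) = 721678272)
(v - E)/(-89528) = (721678272 - 1*(-26645))/(-89528) = (721678272 + 26645)*(-1/89528) = 721704917*(-1/89528) = -721704917/89528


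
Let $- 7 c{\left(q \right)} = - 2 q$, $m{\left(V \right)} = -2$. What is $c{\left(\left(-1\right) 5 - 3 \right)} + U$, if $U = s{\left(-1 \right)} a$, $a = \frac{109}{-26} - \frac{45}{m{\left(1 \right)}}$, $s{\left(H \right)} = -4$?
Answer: $- \frac{6872}{91} \approx -75.516$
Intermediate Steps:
$a = \frac{238}{13}$ ($a = \frac{109}{-26} - \frac{45}{-2} = 109 \left(- \frac{1}{26}\right) - - \frac{45}{2} = - \frac{109}{26} + \frac{45}{2} = \frac{238}{13} \approx 18.308$)
$c{\left(q \right)} = \frac{2 q}{7}$ ($c{\left(q \right)} = - \frac{\left(-2\right) q}{7} = \frac{2 q}{7}$)
$U = - \frac{952}{13}$ ($U = \left(-4\right) \frac{238}{13} = - \frac{952}{13} \approx -73.231$)
$c{\left(\left(-1\right) 5 - 3 \right)} + U = \frac{2 \left(\left(-1\right) 5 - 3\right)}{7} - \frac{952}{13} = \frac{2 \left(-5 - 3\right)}{7} - \frac{952}{13} = \frac{2}{7} \left(-8\right) - \frac{952}{13} = - \frac{16}{7} - \frac{952}{13} = - \frac{6872}{91}$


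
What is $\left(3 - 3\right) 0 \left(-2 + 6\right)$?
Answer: $0$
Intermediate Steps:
$\left(3 - 3\right) 0 \left(-2 + 6\right) = 0 \cdot 0 \cdot 4 = 0 \cdot 4 = 0$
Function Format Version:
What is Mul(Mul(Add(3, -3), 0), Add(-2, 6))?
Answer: 0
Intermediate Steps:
Mul(Mul(Add(3, -3), 0), Add(-2, 6)) = Mul(Mul(0, 0), 4) = Mul(0, 4) = 0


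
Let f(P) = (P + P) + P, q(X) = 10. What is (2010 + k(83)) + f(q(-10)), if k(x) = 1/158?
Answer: 322321/158 ≈ 2040.0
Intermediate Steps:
k(x) = 1/158
f(P) = 3*P (f(P) = 2*P + P = 3*P)
(2010 + k(83)) + f(q(-10)) = (2010 + 1/158) + 3*10 = 317581/158 + 30 = 322321/158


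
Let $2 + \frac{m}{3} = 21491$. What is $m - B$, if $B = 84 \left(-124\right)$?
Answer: $74883$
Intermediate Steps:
$m = 64467$ ($m = -6 + 3 \cdot 21491 = -6 + 64473 = 64467$)
$B = -10416$
$m - B = 64467 - -10416 = 64467 + 10416 = 74883$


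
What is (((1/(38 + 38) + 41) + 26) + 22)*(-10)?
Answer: -33825/38 ≈ -890.13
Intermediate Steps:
(((1/(38 + 38) + 41) + 26) + 22)*(-10) = (((1/76 + 41) + 26) + 22)*(-10) = ((3117/76 + 26) + 22)*(-10) = (5093/76 + 22)*(-10) = (6765/76)*(-10) = -33825/38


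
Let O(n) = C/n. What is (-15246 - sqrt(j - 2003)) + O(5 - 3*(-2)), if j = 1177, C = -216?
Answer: -167922/11 - I*sqrt(826) ≈ -15266.0 - 28.74*I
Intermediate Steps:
O(n) = -216/n
(-15246 - sqrt(j - 2003)) + O(5 - 3*(-2)) = (-15246 - sqrt(1177 - 2003)) - 216/(5 - 3*(-2)) = (-15246 - sqrt(-826)) - 216/(5 + 6) = (-15246 - I*sqrt(826)) - 216/11 = -167922/11 - I*sqrt(826)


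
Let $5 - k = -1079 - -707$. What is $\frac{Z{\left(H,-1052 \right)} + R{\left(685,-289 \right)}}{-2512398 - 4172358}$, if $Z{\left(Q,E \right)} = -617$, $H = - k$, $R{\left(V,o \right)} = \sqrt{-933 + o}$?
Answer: $\frac{617}{6684756} - \frac{i \sqrt{1222}}{6684756} \approx 9.23 \cdot 10^{-5} - 5.2294 \cdot 10^{-6} i$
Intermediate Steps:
$k = 377$ ($k = 5 - \left(-1079 - -707\right) = 5 - \left(-1079 + 707\right) = 5 - -372 = 5 + 372 = 377$)
$H = -377$ ($H = \left(-1\right) 377 = -377$)
$\frac{Z{\left(H,-1052 \right)} + R{\left(685,-289 \right)}}{-2512398 - 4172358} = \frac{-617 + \sqrt{-933 - 289}}{-2512398 - 4172358} = \frac{-617 + \sqrt{-1222}}{-6684756} = \left(-617 + i \sqrt{1222}\right) \left(- \frac{1}{6684756}\right) = \frac{617}{6684756} - \frac{i \sqrt{1222}}{6684756}$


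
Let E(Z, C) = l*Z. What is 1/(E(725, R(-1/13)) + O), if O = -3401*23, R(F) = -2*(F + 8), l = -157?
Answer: -1/192048 ≈ -5.2070e-6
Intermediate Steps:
R(F) = -16 - 2*F (R(F) = -2*(8 + F) = -16 - 2*F)
E(Z, C) = -157*Z
O = -78223
1/(E(725, R(-1/13)) + O) = 1/(-157*725 - 78223) = 1/(-113825 - 78223) = 1/(-192048) = -1/192048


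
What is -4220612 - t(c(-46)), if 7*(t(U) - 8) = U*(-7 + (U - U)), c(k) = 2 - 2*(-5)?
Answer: -4220608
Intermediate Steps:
c(k) = 12 (c(k) = 2 + 10 = 12)
t(U) = 8 - U (t(U) = 8 + (U*(-7 + (U - U)))/7 = 8 + (U*(-7 + 0))/7 = 8 + (U*(-7))/7 = 8 + (-7*U)/7 = 8 - U)
-4220612 - t(c(-46)) = -4220612 - (8 - 1*12) = -4220612 - (8 - 12) = -4220612 - 1*(-4) = -4220612 + 4 = -4220608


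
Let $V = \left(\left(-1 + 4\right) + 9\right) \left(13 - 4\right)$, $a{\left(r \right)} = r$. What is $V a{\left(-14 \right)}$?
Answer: $-1512$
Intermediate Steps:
$V = 108$ ($V = \left(3 + 9\right) 9 = 12 \cdot 9 = 108$)
$V a{\left(-14 \right)} = 108 \left(-14\right) = -1512$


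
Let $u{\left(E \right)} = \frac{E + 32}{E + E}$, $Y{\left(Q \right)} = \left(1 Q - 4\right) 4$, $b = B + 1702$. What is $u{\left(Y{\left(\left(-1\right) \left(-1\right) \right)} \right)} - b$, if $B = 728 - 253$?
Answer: $- \frac{13067}{6} \approx -2177.8$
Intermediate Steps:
$B = 475$
$b = 2177$ ($b = 475 + 1702 = 2177$)
$Y{\left(Q \right)} = -16 + 4 Q$ ($Y{\left(Q \right)} = \left(Q - 4\right) 4 = \left(-4 + Q\right) 4 = -16 + 4 Q$)
$u{\left(E \right)} = \frac{32 + E}{2 E}$
$u{\left(Y{\left(\left(-1\right) \left(-1\right) \right)} \right)} - b = \frac{32 - \left(16 - 4 \left(\left(-1\right) \left(-1\right)\right)\right)}{2 \left(-16 + 4 \left(\left(-1\right) \left(-1\right)\right)\right)} - 2177 = \frac{32 + \left(-16 + 4 \cdot 1\right)}{2 \left(-16 + 4 \cdot 1\right)} - 2177 = \frac{32 + \left(-16 + 4\right)}{2 \left(-16 + 4\right)} - 2177 = \frac{32 - 12}{2 \left(-12\right)} - 2177 = \frac{1}{2} \left(- \frac{1}{12}\right) 20 - 2177 = - \frac{5}{6} - 2177 = - \frac{13067}{6}$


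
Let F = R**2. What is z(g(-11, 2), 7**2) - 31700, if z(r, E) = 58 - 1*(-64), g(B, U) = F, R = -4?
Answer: -31578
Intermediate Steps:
F = 16 (F = (-4)**2 = 16)
g(B, U) = 16
z(r, E) = 122 (z(r, E) = 58 + 64 = 122)
z(g(-11, 2), 7**2) - 31700 = 122 - 31700 = -31578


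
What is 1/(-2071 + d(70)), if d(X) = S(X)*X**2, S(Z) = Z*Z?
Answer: 1/24007929 ≈ 4.1653e-8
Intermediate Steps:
S(Z) = Z**2
d(X) = X**4 (d(X) = X**2*X**2 = X**4)
1/(-2071 + d(70)) = 1/(-2071 + 70**4) = 1/(-2071 + 24010000) = 1/24007929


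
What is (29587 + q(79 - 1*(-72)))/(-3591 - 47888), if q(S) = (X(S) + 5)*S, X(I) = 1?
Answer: -30493/51479 ≈ -0.59234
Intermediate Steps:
q(S) = 6*S (q(S) = (1 + 5)*S = 6*S)
(29587 + q(79 - 1*(-72)))/(-3591 - 47888) = (29587 + 6*(79 - 1*(-72)))/(-3591 - 47888) = (29587 + 6*(79 + 72))/(-51479) = (29587 + 6*151)*(-1/51479) = (29587 + 906)*(-1/51479) = 30493*(-1/51479) = -30493/51479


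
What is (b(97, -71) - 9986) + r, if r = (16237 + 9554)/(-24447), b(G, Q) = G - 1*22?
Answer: -80773336/8149 ≈ -9912.1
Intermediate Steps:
b(G, Q) = -22 + G (b(G, Q) = G - 22 = -22 + G)
r = -8597/8149 (r = 25791*(-1/24447) = -8597/8149 ≈ -1.0550)
(b(97, -71) - 9986) + r = ((-22 + 97) - 9986) - 8597/8149 = (75 - 9986) - 8597/8149 = -9911 - 8597/8149 = -80773336/8149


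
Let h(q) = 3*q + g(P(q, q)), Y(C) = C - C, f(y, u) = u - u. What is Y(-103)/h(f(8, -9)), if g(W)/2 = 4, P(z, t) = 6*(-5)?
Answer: 0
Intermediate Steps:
f(y, u) = 0
Y(C) = 0
P(z, t) = -30
g(W) = 8 (g(W) = 2*4 = 8)
h(q) = 8 + 3*q (h(q) = 3*q + 8 = 8 + 3*q)
Y(-103)/h(f(8, -9)) = 0/(8 + 3*0) = 0/(8 + 0) = 0/8 = 0*(1/8) = 0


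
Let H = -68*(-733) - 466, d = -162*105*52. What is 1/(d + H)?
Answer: -1/835142 ≈ -1.1974e-6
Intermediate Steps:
d = -884520 (d = -17010*52 = -884520)
H = 49378 (H = 49844 - 466 = 49378)
1/(d + H) = 1/(-884520 + 49378) = 1/(-835142) = -1/835142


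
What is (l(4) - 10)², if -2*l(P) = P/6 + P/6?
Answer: 1024/9 ≈ 113.78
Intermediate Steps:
l(P) = -P/6 (l(P) = -(P/6 + P/6)/2 = -P/6)
(l(4) - 10)² = (-⅙*4 - 10)² = (-⅔ - 10)² = (-32/3)² = 1024/9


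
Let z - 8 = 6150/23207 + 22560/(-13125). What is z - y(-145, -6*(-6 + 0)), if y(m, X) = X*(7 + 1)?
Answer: -5715237078/20306125 ≈ -281.45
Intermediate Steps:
z = 132926922/20306125 (z = 8 + (6150/23207 + 22560/(-13125)) = 8 + (6150*(1/23207) + 22560*(-1/13125)) = 8 + (6150/23207 - 1504/875) = 8 - 29522078/20306125 = 132926922/20306125 ≈ 6.5462)
y(m, X) = 8*X (y(m, X) = X*8 = 8*X)
z - y(-145, -6*(-6 + 0)) = 132926922/20306125 - 8*(-6*(-6 + 0)) = 132926922/20306125 - 8*(-6*(-6)) = 132926922/20306125 - 8*36 = 132926922/20306125 - 1*288 = 132926922/20306125 - 288 = -5715237078/20306125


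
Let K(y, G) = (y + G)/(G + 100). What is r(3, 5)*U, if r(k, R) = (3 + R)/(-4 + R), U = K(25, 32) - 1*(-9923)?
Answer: 873262/11 ≈ 79388.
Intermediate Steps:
K(y, G) = (G + y)/(100 + G)
U = 436631/44 (U = (32 + 25)/(100 + 32) - 1*(-9923) = 57/132 + 9923 = (1/132)*57 + 9923 = 19/44 + 9923 = 436631/44 ≈ 9923.4)
r(k, R) = (3 + R)/(-4 + R)
r(3, 5)*U = ((3 + 5)/(-4 + 5))*(436631/44) = (8/1)*(436631/44) = (1*8)*(436631/44) = 8*(436631/44) = 873262/11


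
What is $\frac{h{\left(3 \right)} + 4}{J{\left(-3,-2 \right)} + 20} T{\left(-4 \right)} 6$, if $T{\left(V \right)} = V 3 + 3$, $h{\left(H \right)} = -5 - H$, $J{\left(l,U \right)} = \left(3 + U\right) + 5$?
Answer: $\frac{108}{13} \approx 8.3077$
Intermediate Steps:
$J{\left(l,U \right)} = 8 + U$
$T{\left(V \right)} = 3 + 3 V$ ($T{\left(V \right)} = 3 V + 3 = 3 + 3 V$)
$\frac{h{\left(3 \right)} + 4}{J{\left(-3,-2 \right)} + 20} T{\left(-4 \right)} 6 = \frac{\left(-5 - 3\right) + 4}{\left(8 - 2\right) + 20} \left(3 + 3 \left(-4\right)\right) 6 = \frac{\left(-5 - 3\right) + 4}{6 + 20} \left(3 - 12\right) 6 = \frac{-8 + 4}{26} \left(-9\right) 6 = \left(-4\right) \frac{1}{26} \left(-9\right) 6 = \left(- \frac{2}{13}\right) \left(-9\right) 6 = \frac{18}{13} \cdot 6 = \frac{108}{13}$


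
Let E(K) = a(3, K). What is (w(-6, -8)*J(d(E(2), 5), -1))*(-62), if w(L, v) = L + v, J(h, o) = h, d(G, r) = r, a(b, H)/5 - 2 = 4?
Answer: 4340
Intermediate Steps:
a(b, H) = 30 (a(b, H) = 10 + 5*4 = 10 + 20 = 30)
E(K) = 30
(w(-6, -8)*J(d(E(2), 5), -1))*(-62) = ((-6 - 8)*5)*(-62) = -14*5*(-62) = -70*(-62) = 4340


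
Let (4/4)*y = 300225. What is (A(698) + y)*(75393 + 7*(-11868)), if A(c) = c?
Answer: -2311991409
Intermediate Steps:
y = 300225
(A(698) + y)*(75393 + 7*(-11868)) = (698 + 300225)*(75393 + 7*(-11868)) = 300923*(75393 - 83076) = 300923*(-7683) = -2311991409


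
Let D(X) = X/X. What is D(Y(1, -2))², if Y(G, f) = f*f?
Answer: 1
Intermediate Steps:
Y(G, f) = f²
D(X) = 1
D(Y(1, -2))² = 1² = 1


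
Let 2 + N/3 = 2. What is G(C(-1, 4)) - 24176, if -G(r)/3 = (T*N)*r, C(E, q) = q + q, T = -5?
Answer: -24176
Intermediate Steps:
N = 0 (N = -6 + 3*2 = -6 + 6 = 0)
C(E, q) = 2*q
G(r) = 0 (G(r) = -3*(-5*0)*r = -0*r = -3*0 = 0)
G(C(-1, 4)) - 24176 = 0 - 24176 = -24176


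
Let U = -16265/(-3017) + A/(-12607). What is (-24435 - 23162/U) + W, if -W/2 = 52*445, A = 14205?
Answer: -126027452686/1655065 ≈ -76147.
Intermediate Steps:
W = -46280 (W = -104*445 = -2*23140 = -46280)
U = 3310130/776231 (U = -16265/(-3017) + 14205/(-12607) = -16265*(-1/3017) + 14205*(-1/12607) = 16265/3017 - 14205/12607 = 3310130/776231 ≈ 4.2644)
(-24435 - 23162/U) + W = (-24435 - 23162/3310130/776231) - 46280 = (-24435 - 23162*776231/3310130) - 46280 = (-24435 - 8989531211/1655065) - 46280 = -49431044486/1655065 - 46280 = -126027452686/1655065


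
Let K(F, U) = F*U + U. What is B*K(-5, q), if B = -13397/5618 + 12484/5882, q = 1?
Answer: 8666042/8261269 ≈ 1.0490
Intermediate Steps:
K(F, U) = U + F*U
B = -4333021/16522538 (B = -13397*1/5618 + 12484*(1/5882) = -13397/5618 + 6242/2941 = -4333021/16522538 ≈ -0.26225)
B*K(-5, q) = -4333021*(1 - 5)/16522538 = -4333021*(-4)/16522538 = -4333021/16522538*(-4) = 8666042/8261269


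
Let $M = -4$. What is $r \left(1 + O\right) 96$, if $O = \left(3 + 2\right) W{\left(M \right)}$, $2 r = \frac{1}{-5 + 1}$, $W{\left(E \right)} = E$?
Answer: $228$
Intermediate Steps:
$r = - \frac{1}{8}$ ($r = \frac{1}{2 \left(-5 + 1\right)} = \frac{1}{2 \left(-4\right)} = \frac{1}{2} \left(- \frac{1}{4}\right) = - \frac{1}{8} \approx -0.125$)
$O = -20$ ($O = \left(3 + 2\right) \left(-4\right) = 5 \left(-4\right) = -20$)
$r \left(1 + O\right) 96 = - \frac{1 - 20}{8} \cdot 96 = \left(- \frac{1}{8}\right) \left(-19\right) 96 = \frac{19}{8} \cdot 96 = 228$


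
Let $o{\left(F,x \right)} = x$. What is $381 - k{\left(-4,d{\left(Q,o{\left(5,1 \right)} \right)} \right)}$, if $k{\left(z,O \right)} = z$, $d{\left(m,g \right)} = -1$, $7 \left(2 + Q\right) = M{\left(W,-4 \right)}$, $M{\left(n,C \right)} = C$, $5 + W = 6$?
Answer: $385$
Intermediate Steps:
$W = 1$ ($W = -5 + 6 = 1$)
$Q = - \frac{18}{7}$ ($Q = -2 + \frac{1}{7} \left(-4\right) = -2 - \frac{4}{7} = - \frac{18}{7} \approx -2.5714$)
$381 - k{\left(-4,d{\left(Q,o{\left(5,1 \right)} \right)} \right)} = 381 - -4 = 381 + 4 = 385$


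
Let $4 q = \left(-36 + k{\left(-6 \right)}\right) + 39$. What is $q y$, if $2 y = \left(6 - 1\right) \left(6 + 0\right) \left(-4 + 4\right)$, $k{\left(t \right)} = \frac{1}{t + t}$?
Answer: $0$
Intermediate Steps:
$k{\left(t \right)} = \frac{1}{2 t}$
$y = 0$ ($y = \frac{\left(6 - 1\right) \left(6 + 0\right) \left(-4 + 4\right)}{2} = \frac{5 \cdot 6 \cdot 0}{2} = \frac{30 \cdot 0}{2} = \frac{1}{2} \cdot 0 = 0$)
$q = \frac{35}{48}$ ($q = \frac{\left(-36 + \frac{1}{2 \left(-6\right)}\right) + 39}{4} = \frac{\left(-36 + \frac{1}{2} \left(- \frac{1}{6}\right)\right) + 39}{4} = \frac{\left(-36 - \frac{1}{12}\right) + 39}{4} = \frac{- \frac{433}{12} + 39}{4} = \frac{1}{4} \cdot \frac{35}{12} = \frac{35}{48} \approx 0.72917$)
$q y = \frac{35}{48} \cdot 0 = 0$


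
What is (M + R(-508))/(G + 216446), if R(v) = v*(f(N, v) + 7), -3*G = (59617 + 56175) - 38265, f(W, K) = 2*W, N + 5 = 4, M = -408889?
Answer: -1234287/571811 ≈ -2.1586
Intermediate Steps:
N = -1 (N = -5 + 4 = -1)
G = -77527/3 (G = -((59617 + 56175) - 38265)/3 = -(115792 - 38265)/3 = -⅓*77527 = -77527/3 ≈ -25842.)
R(v) = 5*v (R(v) = v*(2*(-1) + 7) = v*(-2 + 7) = v*5 = 5*v)
(M + R(-508))/(G + 216446) = (-408889 + 5*(-508))/(-77527/3 + 216446) = (-408889 - 2540)/(571811/3) = -411429*3/571811 = -1234287/571811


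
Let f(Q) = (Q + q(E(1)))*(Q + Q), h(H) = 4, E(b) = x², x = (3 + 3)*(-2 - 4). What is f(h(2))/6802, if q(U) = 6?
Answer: 40/3401 ≈ 0.011761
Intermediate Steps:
x = -36 (x = 6*(-6) = -36)
E(b) = 1296 (E(b) = (-36)² = 1296)
f(Q) = 2*Q*(6 + Q) (f(Q) = (Q + 6)*(Q + Q) = (6 + Q)*(2*Q) = 2*Q*(6 + Q))
f(h(2))/6802 = (2*4*(6 + 4))/6802 = (2*4*10)*(1/6802) = 80*(1/6802) = 40/3401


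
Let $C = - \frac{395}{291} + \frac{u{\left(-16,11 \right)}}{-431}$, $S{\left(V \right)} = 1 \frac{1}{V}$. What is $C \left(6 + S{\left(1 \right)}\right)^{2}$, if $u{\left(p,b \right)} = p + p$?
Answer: $- \frac{7885717}{125421} \approx -62.874$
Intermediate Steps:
$S{\left(V \right)} = \frac{1}{V}$
$u{\left(p,b \right)} = 2 p$
$C = - \frac{160933}{125421}$ ($C = - \frac{395}{291} + \frac{2 \left(-16\right)}{-431} = \left(-395\right) \frac{1}{291} - - \frac{32}{431} = - \frac{395}{291} + \frac{32}{431} = - \frac{160933}{125421} \approx -1.2831$)
$C \left(6 + S{\left(1 \right)}\right)^{2} = - \frac{160933 \left(6 + 1^{-1}\right)^{2}}{125421} = - \frac{160933 \left(6 + 1\right)^{2}}{125421} = - \frac{160933 \cdot 7^{2}}{125421} = \left(- \frac{160933}{125421}\right) 49 = - \frac{7885717}{125421}$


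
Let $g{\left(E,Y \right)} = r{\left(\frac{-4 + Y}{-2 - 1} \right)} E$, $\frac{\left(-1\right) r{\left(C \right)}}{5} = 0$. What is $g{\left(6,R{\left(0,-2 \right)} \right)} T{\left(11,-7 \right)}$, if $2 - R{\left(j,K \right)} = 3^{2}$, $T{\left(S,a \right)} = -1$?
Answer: $0$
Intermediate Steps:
$r{\left(C \right)} = 0$ ($r{\left(C \right)} = \left(-5\right) 0 = 0$)
$R{\left(j,K \right)} = -7$ ($R{\left(j,K \right)} = 2 - 3^{2} = 2 - 9 = -7$)
$g{\left(E,Y \right)} = 0$ ($g{\left(E,Y \right)} = 0 E = 0$)
$g{\left(6,R{\left(0,-2 \right)} \right)} T{\left(11,-7 \right)} = 0 \left(-1\right) = 0$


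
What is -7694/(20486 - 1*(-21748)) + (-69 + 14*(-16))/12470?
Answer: -54159371/263328990 ≈ -0.20567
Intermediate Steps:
-7694/(20486 - 1*(-21748)) + (-69 + 14*(-16))/12470 = -7694/(20486 + 21748) + (-69 - 224)*(1/12470) = -7694/42234 - 293*1/12470 = -7694*1/42234 - 293/12470 = -3847/21117 - 293/12470 = -54159371/263328990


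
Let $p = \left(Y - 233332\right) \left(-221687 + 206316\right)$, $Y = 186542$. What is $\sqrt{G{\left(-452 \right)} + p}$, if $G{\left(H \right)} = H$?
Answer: $\sqrt{719208638} \approx 26818.0$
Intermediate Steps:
$p = 719209090$ ($p = \left(186542 - 233332\right) \left(-221687 + 206316\right) = \left(-46790\right) \left(-15371\right) = 719209090$)
$\sqrt{G{\left(-452 \right)} + p} = \sqrt{-452 + 719209090} = \sqrt{719208638}$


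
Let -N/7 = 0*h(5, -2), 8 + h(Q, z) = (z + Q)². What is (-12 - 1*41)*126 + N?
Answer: -6678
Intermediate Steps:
h(Q, z) = -8 + (Q + z)² (h(Q, z) = -8 + (z + Q)² = -8 + (Q + z)²)
N = 0 (N = -0*(-8 + (5 - 2)²) = -0*(-8 + 3²) = -0*(-8 + 9) = -0 = -7*0 = 0)
(-12 - 1*41)*126 + N = (-12 - 1*41)*126 + 0 = (-12 - 41)*126 + 0 = -53*126 + 0 = -6678 + 0 = -6678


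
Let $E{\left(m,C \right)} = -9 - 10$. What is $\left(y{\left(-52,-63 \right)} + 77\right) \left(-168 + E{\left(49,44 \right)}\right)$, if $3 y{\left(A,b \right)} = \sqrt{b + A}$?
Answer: $-14399 - \frac{187 i \sqrt{115}}{3} \approx -14399.0 - 668.45 i$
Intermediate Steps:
$E{\left(m,C \right)} = -19$
$y{\left(A,b \right)} = \frac{\sqrt{A + b}}{3}$ ($y{\left(A,b \right)} = \frac{\sqrt{b + A}}{3} = \frac{\sqrt{A + b}}{3}$)
$\left(y{\left(-52,-63 \right)} + 77\right) \left(-168 + E{\left(49,44 \right)}\right) = \left(\frac{\sqrt{-52 - 63}}{3} + 77\right) \left(-168 - 19\right) = \left(\frac{\sqrt{-115}}{3} + 77\right) \left(-187\right) = \left(\frac{i \sqrt{115}}{3} + 77\right) \left(-187\right) = \left(77 + \frac{i \sqrt{115}}{3}\right) \left(-187\right) = -14399 - \frac{187 i \sqrt{115}}{3}$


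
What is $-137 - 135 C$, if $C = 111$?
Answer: $-15122$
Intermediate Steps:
$-137 - 135 C = -137 - 14985 = -15122$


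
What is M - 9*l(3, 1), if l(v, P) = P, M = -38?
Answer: -47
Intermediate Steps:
M - 9*l(3, 1) = -38 - 9*1 = -38 - 9 = -47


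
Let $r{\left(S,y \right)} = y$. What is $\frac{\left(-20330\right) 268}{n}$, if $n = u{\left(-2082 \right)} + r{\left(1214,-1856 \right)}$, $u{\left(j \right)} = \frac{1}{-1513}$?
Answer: $\frac{8243489720}{2808129} \approx 2935.6$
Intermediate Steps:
$u{\left(j \right)} = - \frac{1}{1513}$
$n = - \frac{2808129}{1513}$ ($n = - \frac{1}{1513} - 1856 = - \frac{2808129}{1513} \approx -1856.0$)
$\frac{\left(-20330\right) 268}{n} = \frac{\left(-20330\right) 268}{- \frac{2808129}{1513}} = \left(-5448440\right) \left(- \frac{1513}{2808129}\right) = \frac{8243489720}{2808129}$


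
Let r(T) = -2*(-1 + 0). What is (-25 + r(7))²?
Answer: 529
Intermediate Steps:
r(T) = 2 (r(T) = -2*(-1) = 2)
(-25 + r(7))² = (-25 + 2)² = (-23)² = 529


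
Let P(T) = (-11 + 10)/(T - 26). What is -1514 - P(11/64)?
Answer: -2502706/1653 ≈ -1514.0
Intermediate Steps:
P(T) = -1/(-26 + T)
-1514 - P(11/64) = -1514 - (-1)/(-26 + 11/64) = -1514 - (-1)/(-1653/64) = -1514 - (-1)*(-64)/1653 = -1514 - 1*64/1653 = -1514 - 64/1653 = -2502706/1653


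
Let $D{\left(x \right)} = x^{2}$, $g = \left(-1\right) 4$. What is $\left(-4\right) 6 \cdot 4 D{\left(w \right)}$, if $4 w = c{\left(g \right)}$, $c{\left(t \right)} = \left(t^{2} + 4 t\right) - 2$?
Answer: $-24$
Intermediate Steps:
$g = -4$
$c{\left(t \right)} = -2 + t^{2} + 4 t$
$w = - \frac{1}{2}$ ($w = \frac{-2 + \left(-4\right)^{2} + 4 \left(-4\right)}{4} = \frac{-2 + 16 - 16}{4} = \frac{1}{4} \left(-2\right) = - \frac{1}{2} \approx -0.5$)
$\left(-4\right) 6 \cdot 4 D{\left(w \right)} = \left(-4\right) 6 \cdot 4 \left(- \frac{1}{2}\right)^{2} = \left(-24\right) 4 \cdot \frac{1}{4} = \left(-96\right) \frac{1}{4} = -24$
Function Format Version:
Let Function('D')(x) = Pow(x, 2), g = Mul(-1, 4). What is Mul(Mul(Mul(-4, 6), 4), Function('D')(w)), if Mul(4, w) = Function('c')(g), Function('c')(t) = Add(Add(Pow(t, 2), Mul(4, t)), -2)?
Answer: -24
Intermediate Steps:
g = -4
Function('c')(t) = Add(-2, Pow(t, 2), Mul(4, t))
w = Rational(-1, 2) (w = Mul(Rational(1, 4), Add(-2, Pow(-4, 2), Mul(4, -4))) = Mul(Rational(1, 4), Add(-2, 16, -16)) = Mul(Rational(1, 4), -2) = Rational(-1, 2) ≈ -0.50000)
Mul(Mul(Mul(-4, 6), 4), Function('D')(w)) = Mul(Mul(Mul(-4, 6), 4), Pow(Rational(-1, 2), 2)) = Mul(Mul(-24, 4), Rational(1, 4)) = Mul(-96, Rational(1, 4)) = -24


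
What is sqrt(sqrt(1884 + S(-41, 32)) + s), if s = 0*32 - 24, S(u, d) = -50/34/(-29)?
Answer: sqrt(-5833176 + 493*sqrt(457916641))/493 ≈ 4.4052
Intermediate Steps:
S(u, d) = 25/493 (S(u, d) = -50*1/34*(-1/29) = -25/17*(-1/29) = 25/493)
s = -24 (s = 0 - 24 = -24)
sqrt(sqrt(1884 + S(-41, 32)) + s) = sqrt(sqrt(1884 + 25/493) - 24) = sqrt(sqrt(928837/493) - 24) = sqrt(sqrt(457916641)/493 - 24) = sqrt(-24 + sqrt(457916641)/493)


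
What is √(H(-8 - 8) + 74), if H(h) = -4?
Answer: √70 ≈ 8.3666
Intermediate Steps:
√(H(-8 - 8) + 74) = √(-4 + 74) = √70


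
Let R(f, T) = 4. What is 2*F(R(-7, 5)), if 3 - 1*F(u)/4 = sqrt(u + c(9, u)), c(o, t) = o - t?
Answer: 0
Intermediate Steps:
F(u) = 0 (F(u) = 12 - 4*sqrt(u + (9 - u)) = 12 - 4*sqrt(9) = 12 - 4*3 = 12 - 12 = 0)
2*F(R(-7, 5)) = 2*0 = 0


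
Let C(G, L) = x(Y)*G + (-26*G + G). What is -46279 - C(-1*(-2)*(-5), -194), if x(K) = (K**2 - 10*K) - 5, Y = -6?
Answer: -45619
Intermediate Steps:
x(K) = -5 + K**2 - 10*K
C(G, L) = 66*G (C(G, L) = (-5 + (-6)**2 - 10*(-6))*G + (-26*G + G) = (-5 + 36 + 60)*G - 25*G = 91*G - 25*G = 66*G)
-46279 - C(-1*(-2)*(-5), -194) = -46279 - 66*-1*(-2)*(-5) = -46279 - 66*2*(-5) = -46279 - 66*(-10) = -46279 - 1*(-660) = -46279 + 660 = -45619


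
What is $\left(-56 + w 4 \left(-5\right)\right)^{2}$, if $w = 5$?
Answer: $24336$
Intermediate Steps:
$\left(-56 + w 4 \left(-5\right)\right)^{2} = \left(-56 + 5 \cdot 4 \left(-5\right)\right)^{2} = \left(-56 + 20 \left(-5\right)\right)^{2} = \left(-56 - 100\right)^{2} = \left(-156\right)^{2} = 24336$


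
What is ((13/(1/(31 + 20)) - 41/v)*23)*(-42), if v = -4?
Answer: -1300719/2 ≈ -6.5036e+5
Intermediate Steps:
((13/(1/(31 + 20)) - 41/v)*23)*(-42) = ((13/(1/(31 + 20)) - 41/(-4))*23)*(-42) = ((13/(1/51) - 41*(-¼))*23)*(-42) = ((13/(1/51) + 41/4)*23)*(-42) = ((13*51 + 41/4)*23)*(-42) = ((663 + 41/4)*23)*(-42) = ((2693/4)*23)*(-42) = (61939/4)*(-42) = -1300719/2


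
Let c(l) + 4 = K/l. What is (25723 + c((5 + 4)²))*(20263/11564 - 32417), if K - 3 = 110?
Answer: -65078695079050/78057 ≈ -8.3373e+8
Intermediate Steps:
K = 113 (K = 3 + 110 = 113)
c(l) = -4 + 113/l
(25723 + c((5 + 4)²))*(20263/11564 - 32417) = (25723 + (-4 + 113/((5 + 4)²)))*(20263/11564 - 32417) = (25723 + (-4 + 113/(9²)))*(20263*(1/11564) - 32417) = (25723 + (-4 + 113/81))*(20263/11564 - 32417) = (25723 + (-4 + 113*(1/81)))*(-374849925/11564) = (25723 + (-4 + 113/81))*(-374849925/11564) = (25723 - 211/81)*(-374849925/11564) = (2083352/81)*(-374849925/11564) = -65078695079050/78057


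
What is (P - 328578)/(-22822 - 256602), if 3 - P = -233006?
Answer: 95569/279424 ≈ 0.34202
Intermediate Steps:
P = 233009 (P = 3 - 1*(-233006) = 3 + 233006 = 233009)
(P - 328578)/(-22822 - 256602) = (233009 - 328578)/(-22822 - 256602) = -95569/(-279424) = -95569*(-1/279424) = 95569/279424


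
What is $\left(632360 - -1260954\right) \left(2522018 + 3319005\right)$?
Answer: $11058890620222$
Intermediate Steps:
$\left(632360 - -1260954\right) \left(2522018 + 3319005\right) = \left(632360 + 1260954\right) 5841023 = 1893314 \cdot 5841023 = 11058890620222$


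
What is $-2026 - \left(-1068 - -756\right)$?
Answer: $-1714$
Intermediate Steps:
$-2026 - \left(-1068 - -756\right) = -2026 - \left(-1068 + 756\right) = -2026 - -312 = -2026 + 312 = -1714$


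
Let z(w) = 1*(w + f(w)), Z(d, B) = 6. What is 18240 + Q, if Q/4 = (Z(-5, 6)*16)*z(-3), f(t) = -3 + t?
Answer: 14784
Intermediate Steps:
z(w) = -3 + 2*w (z(w) = 1*(w + (-3 + w)) = 1*(-3 + 2*w) = -3 + 2*w)
Q = -3456 (Q = 4*((6*16)*(-3 + 2*(-3))) = 4*(96*(-3 - 6)) = 4*(96*(-9)) = 4*(-864) = -3456)
18240 + Q = 18240 - 3456 = 14784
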